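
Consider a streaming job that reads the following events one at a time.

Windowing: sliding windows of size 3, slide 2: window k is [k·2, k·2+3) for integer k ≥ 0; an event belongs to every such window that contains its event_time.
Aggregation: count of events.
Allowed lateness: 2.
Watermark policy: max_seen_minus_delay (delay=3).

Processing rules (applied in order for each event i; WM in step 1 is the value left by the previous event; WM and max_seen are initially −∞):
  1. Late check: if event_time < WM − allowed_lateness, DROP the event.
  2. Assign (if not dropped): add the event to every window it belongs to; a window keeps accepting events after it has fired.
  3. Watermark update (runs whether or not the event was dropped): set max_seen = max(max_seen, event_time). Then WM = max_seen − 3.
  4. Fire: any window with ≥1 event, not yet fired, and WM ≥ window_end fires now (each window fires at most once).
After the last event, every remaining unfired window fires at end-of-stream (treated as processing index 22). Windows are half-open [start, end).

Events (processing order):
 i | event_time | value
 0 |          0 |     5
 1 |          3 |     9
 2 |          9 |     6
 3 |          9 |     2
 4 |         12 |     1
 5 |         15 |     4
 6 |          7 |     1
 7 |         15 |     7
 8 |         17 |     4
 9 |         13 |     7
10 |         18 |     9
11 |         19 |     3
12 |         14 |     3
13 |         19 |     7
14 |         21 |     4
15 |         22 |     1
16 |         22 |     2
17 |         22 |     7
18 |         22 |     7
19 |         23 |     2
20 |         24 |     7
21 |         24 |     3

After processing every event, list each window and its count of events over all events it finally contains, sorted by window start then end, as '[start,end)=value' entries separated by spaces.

i=0 t=0 v=5: → [0,3); WM=-3
i=1 t=3 v=9: → [2,5); WM=0
i=2 t=9 v=6: → [8,11); WM=6; [0,3) fires=1 [2,5) fires=1
i=3 t=9 v=2: → [8,11); WM=6
i=4 t=12 v=1: → [12,15),[10,13); WM=9
i=5 t=15 v=4: → [14,17); WM=12; [8,11) fires=2
i=6 t=7 v=1: DROP (t<12-2); WM=12
i=7 t=15 v=7: → [14,17); WM=12
i=8 t=17 v=4: → [16,19); WM=14; [10,13) fires=1
i=9 t=13 v=7: → [12,15); WM=14
i=10 t=18 v=9: → [18,21),[16,19); WM=15; [12,15) fires=2
i=11 t=19 v=3: → [18,21); WM=16
i=12 t=14 v=3: → [14,17),[12,15); WM=16
i=13 t=19 v=7: → [18,21); WM=16
i=14 t=21 v=4: → [20,23); WM=18; [14,17) fires=3
i=15 t=22 v=1: → [22,25),[20,23); WM=19; [16,19) fires=2
i=16 t=22 v=2: → [22,25),[20,23); WM=19
i=17 t=22 v=7: → [22,25),[20,23); WM=19
i=18 t=22 v=7: → [22,25),[20,23); WM=19
i=19 t=23 v=2: → [22,25); WM=20
i=20 t=24 v=7: → [24,27),[22,25); WM=21; [18,21) fires=3
i=21 t=24 v=3: → [24,27),[22,25); WM=21

[0,3)=1 [2,5)=1 [8,11)=2 [10,13)=1 [12,15)=3 [14,17)=3 [16,19)=2 [18,21)=3 [20,23)=5 [22,25)=7 [24,27)=2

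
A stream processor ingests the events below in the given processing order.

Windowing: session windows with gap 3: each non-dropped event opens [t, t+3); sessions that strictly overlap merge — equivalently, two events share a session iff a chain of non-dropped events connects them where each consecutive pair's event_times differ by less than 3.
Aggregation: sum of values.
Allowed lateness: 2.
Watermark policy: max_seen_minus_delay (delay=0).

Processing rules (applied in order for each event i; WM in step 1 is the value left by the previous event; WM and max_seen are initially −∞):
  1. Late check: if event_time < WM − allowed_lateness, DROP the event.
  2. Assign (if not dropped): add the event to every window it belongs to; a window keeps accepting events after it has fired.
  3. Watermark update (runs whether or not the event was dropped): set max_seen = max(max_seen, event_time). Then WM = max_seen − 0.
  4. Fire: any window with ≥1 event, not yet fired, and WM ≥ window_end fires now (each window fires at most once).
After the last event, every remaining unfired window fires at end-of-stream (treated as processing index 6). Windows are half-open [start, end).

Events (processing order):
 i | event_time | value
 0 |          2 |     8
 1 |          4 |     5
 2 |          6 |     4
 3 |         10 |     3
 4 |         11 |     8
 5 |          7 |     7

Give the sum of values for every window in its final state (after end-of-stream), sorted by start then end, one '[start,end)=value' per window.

i=0 t=2 v=8: → [2,5); WM=2
i=1 t=4 v=5: → [2,7); WM=4
i=2 t=6 v=4: → [2,9); WM=6
i=3 t=10 v=3: → [10,13); WM=10
i=4 t=11 v=8: → [10,14); WM=11
i=5 t=7 v=7: DROP (t<11-2); WM=11

[2,9)=17 [10,14)=11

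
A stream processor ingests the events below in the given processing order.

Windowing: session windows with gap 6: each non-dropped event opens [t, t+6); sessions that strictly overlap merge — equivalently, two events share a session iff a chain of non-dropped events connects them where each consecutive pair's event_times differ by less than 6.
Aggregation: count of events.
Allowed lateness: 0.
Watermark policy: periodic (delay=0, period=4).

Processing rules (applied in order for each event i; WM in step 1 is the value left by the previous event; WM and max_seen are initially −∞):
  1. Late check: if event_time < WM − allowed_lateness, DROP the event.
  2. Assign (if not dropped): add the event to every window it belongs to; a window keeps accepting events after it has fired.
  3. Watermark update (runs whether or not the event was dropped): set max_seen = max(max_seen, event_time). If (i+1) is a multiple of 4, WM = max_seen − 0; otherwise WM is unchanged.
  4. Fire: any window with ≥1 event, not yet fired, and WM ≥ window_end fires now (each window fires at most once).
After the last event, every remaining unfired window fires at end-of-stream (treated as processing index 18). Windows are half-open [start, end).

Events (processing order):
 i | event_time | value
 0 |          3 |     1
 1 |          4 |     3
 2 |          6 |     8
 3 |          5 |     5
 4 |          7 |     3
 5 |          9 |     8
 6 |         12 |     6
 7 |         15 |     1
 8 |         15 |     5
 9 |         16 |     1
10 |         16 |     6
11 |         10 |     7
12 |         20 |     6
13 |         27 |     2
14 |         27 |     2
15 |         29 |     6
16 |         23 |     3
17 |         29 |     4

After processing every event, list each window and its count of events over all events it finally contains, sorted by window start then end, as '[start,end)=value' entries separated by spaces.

i=0 t=3 v=1: → [3,9); WM=−∞
i=1 t=4 v=3: → [3,10); WM=−∞
i=2 t=6 v=8: → [3,12); WM=−∞
i=3 t=5 v=5: → [3,12); WM=6
i=4 t=7 v=3: → [3,13); WM=6
i=5 t=9 v=8: → [3,15); WM=6
i=6 t=12 v=6: → [3,18); WM=6
i=7 t=15 v=1: → [3,21); WM=15
i=8 t=15 v=5: → [3,21); WM=15
i=9 t=16 v=1: → [3,22); WM=15
i=10 t=16 v=6: → [3,22); WM=15
i=11 t=10 v=7: DROP (t<15-0); WM=16
i=12 t=20 v=6: → [3,26); WM=16
i=13 t=27 v=2: → [27,33); WM=16
i=14 t=27 v=2: → [27,33); WM=16
i=15 t=29 v=6: → [27,35); WM=29
i=16 t=23 v=3: DROP (t<29-0); WM=29
i=17 t=29 v=4: → [27,35); WM=29

[3,26)=12 [27,35)=4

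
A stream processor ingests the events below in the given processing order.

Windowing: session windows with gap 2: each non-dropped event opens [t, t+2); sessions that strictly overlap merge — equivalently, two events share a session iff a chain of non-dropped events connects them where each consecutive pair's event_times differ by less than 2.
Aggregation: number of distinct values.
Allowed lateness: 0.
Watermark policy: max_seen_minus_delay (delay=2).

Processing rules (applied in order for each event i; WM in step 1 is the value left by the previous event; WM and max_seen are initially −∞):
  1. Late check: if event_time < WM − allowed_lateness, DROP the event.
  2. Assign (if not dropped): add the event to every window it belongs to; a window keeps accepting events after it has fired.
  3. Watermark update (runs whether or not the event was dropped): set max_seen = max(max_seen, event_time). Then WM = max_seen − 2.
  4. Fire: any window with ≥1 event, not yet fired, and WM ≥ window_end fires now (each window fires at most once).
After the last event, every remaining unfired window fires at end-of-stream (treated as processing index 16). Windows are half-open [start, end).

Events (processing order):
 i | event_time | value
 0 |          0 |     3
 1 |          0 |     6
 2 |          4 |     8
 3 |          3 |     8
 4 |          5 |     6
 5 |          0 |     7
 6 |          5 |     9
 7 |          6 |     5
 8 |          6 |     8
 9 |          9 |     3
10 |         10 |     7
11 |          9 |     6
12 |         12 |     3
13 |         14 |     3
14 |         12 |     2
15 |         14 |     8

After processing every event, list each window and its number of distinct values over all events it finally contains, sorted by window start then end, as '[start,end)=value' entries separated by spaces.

i=0 t=0 v=3: → [0,2); WM=-2
i=1 t=0 v=6: → [0,2); WM=-2
i=2 t=4 v=8: → [4,6); WM=2
i=3 t=3 v=8: → [3,6); WM=2
i=4 t=5 v=6: → [3,7); WM=3
i=5 t=0 v=7: DROP (t<3-0); WM=3
i=6 t=5 v=9: → [3,7); WM=3
i=7 t=6 v=5: → [3,8); WM=4
i=8 t=6 v=8: → [3,8); WM=4
i=9 t=9 v=3: → [9,11); WM=7
i=10 t=10 v=7: → [9,12); WM=8
i=11 t=9 v=6: → [9,12); WM=8
i=12 t=12 v=3: → [12,14); WM=10
i=13 t=14 v=3: → [14,16); WM=12
i=14 t=12 v=2: → [12,14); WM=12
i=15 t=14 v=8: → [14,16); WM=12

[0,2)=2 [3,8)=4 [9,12)=3 [12,14)=2 [14,16)=2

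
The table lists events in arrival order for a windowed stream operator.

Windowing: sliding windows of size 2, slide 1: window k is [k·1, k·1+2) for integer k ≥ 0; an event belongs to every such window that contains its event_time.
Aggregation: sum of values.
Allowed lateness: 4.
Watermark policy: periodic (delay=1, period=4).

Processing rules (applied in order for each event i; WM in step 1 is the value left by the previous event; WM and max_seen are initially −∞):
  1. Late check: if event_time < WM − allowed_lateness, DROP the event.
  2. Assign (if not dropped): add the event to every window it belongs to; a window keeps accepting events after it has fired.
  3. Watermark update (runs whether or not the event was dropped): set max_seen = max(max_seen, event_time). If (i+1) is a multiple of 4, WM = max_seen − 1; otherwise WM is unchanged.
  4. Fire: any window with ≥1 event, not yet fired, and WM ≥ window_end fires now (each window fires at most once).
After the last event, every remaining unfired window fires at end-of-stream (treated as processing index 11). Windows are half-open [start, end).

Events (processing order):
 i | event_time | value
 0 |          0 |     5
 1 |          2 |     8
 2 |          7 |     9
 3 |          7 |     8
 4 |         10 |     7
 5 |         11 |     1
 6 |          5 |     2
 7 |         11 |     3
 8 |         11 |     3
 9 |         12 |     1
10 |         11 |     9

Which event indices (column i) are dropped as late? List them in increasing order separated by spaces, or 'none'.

none

i=0 t=0 v=5: → [0,2); WM=−∞
i=1 t=2 v=8: → [2,4),[1,3); WM=−∞
i=2 t=7 v=9: → [7,9),[6,8); WM=−∞
i=3 t=7 v=8: → [7,9),[6,8); WM=6; [0,2) fires=5 [1,3) fires=8 [2,4) fires=8
i=4 t=10 v=7: → [10,12),[9,11); WM=6
i=5 t=11 v=1: → [11,13),[10,12); WM=6
i=6 t=5 v=2: → [5,7),[4,6); WM=6; [4,6) fires=2
i=7 t=11 v=3: → [11,13),[10,12); WM=10; [5,7) fires=2 [6,8) fires=17 [7,9) fires=17
i=8 t=11 v=3: → [11,13),[10,12); WM=10
i=9 t=12 v=1: → [12,14),[11,13); WM=10
i=10 t=11 v=9: → [11,13),[10,12); WM=10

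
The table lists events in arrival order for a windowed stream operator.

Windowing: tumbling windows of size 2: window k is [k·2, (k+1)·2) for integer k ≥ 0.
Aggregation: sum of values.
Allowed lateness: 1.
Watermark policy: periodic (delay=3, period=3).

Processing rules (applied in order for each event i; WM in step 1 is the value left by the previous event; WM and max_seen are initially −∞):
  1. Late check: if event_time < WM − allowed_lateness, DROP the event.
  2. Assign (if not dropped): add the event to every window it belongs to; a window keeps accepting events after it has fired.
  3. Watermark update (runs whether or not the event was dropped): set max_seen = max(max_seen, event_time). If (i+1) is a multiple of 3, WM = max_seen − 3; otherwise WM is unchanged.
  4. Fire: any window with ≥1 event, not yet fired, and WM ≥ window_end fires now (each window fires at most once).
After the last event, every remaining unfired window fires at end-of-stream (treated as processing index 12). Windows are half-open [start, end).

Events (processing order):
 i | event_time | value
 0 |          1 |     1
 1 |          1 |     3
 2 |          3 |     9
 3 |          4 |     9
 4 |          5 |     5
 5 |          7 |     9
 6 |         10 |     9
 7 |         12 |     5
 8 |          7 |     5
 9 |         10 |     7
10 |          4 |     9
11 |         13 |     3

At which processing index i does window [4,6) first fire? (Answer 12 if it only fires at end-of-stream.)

i=0 t=1 v=1: → [0,2); WM=−∞
i=1 t=1 v=3: → [0,2); WM=−∞
i=2 t=3 v=9: → [2,4); WM=0
i=3 t=4 v=9: → [4,6); WM=0
i=4 t=5 v=5: → [4,6); WM=0
i=5 t=7 v=9: → [6,8); WM=4; [0,2) fires=4 [2,4) fires=9
i=6 t=10 v=9: → [10,12); WM=4
i=7 t=12 v=5: → [12,14); WM=4
i=8 t=7 v=5: → [6,8); WM=9; [4,6) fires=14 [6,8) fires=14
i=9 t=10 v=7: → [10,12); WM=9
i=10 t=4 v=9: DROP (t<9-1); WM=9
i=11 t=13 v=3: → [12,14); WM=10

8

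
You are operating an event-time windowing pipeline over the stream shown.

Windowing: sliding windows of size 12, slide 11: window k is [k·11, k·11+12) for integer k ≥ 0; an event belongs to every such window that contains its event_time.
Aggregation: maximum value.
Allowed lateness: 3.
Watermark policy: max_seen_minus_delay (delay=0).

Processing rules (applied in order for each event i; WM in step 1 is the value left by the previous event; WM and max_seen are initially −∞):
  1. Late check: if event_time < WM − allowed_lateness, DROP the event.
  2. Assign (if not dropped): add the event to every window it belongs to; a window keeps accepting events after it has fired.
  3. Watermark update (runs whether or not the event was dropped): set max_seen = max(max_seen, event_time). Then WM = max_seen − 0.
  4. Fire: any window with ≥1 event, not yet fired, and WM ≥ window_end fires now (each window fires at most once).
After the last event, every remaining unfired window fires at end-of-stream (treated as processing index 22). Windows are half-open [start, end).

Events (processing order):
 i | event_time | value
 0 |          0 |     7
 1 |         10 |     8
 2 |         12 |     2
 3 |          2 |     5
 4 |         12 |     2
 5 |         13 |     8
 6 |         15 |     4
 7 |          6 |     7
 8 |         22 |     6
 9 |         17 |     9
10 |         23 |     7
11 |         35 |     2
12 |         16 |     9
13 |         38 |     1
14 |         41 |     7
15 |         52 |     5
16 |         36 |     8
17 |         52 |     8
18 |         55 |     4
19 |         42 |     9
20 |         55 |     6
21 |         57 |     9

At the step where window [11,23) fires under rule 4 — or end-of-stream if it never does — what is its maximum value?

i=0 t=0 v=7: → [0,12); WM=0
i=1 t=10 v=8: → [0,12); WM=10
i=2 t=12 v=2: → [11,23); WM=12; [0,12) fires=8
i=3 t=2 v=5: DROP (t<12-3); WM=12
i=4 t=12 v=2: → [11,23); WM=12
i=5 t=13 v=8: → [11,23); WM=13
i=6 t=15 v=4: → [11,23); WM=15
i=7 t=6 v=7: DROP (t<15-3); WM=15
i=8 t=22 v=6: → [22,34),[11,23); WM=22
i=9 t=17 v=9: DROP (t<22-3); WM=22
i=10 t=23 v=7: → [22,34); WM=23; [11,23) fires=8
i=11 t=35 v=2: → [33,45); WM=35; [22,34) fires=7
i=12 t=16 v=9: DROP (t<35-3); WM=35
i=13 t=38 v=1: → [33,45); WM=38
i=14 t=41 v=7: → [33,45); WM=41
i=15 t=52 v=5: → [44,56); WM=52; [33,45) fires=7
i=16 t=36 v=8: DROP (t<52-3); WM=52
i=17 t=52 v=8: → [44,56); WM=52
i=18 t=55 v=4: → [55,67),[44,56); WM=55
i=19 t=42 v=9: DROP (t<55-3); WM=55
i=20 t=55 v=6: → [55,67),[44,56); WM=55
i=21 t=57 v=9: → [55,67); WM=57; [44,56) fires=8

8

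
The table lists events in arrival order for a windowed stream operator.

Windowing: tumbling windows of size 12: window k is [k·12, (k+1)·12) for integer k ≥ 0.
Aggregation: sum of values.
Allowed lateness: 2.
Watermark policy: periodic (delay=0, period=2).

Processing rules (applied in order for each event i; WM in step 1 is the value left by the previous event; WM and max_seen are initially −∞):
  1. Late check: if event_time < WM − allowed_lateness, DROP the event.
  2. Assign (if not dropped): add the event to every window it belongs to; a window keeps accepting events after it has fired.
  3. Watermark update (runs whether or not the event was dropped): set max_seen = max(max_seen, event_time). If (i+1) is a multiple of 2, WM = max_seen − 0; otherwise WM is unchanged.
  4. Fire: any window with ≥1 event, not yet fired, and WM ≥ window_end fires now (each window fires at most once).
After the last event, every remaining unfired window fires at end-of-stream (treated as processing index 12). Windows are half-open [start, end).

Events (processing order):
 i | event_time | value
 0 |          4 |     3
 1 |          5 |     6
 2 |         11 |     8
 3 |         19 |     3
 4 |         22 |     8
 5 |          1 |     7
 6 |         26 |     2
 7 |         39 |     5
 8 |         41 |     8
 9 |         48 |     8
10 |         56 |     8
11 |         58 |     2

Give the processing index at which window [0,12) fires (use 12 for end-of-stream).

i=0 t=4 v=3: → [0,12); WM=−∞
i=1 t=5 v=6: → [0,12); WM=5
i=2 t=11 v=8: → [0,12); WM=5
i=3 t=19 v=3: → [12,24); WM=19; [0,12) fires=17
i=4 t=22 v=8: → [12,24); WM=19
i=5 t=1 v=7: DROP (t<19-2); WM=22
i=6 t=26 v=2: → [24,36); WM=22
i=7 t=39 v=5: → [36,48); WM=39; [12,24) fires=11 [24,36) fires=2
i=8 t=41 v=8: → [36,48); WM=39
i=9 t=48 v=8: → [48,60); WM=48; [36,48) fires=13
i=10 t=56 v=8: → [48,60); WM=48
i=11 t=58 v=2: → [48,60); WM=58

3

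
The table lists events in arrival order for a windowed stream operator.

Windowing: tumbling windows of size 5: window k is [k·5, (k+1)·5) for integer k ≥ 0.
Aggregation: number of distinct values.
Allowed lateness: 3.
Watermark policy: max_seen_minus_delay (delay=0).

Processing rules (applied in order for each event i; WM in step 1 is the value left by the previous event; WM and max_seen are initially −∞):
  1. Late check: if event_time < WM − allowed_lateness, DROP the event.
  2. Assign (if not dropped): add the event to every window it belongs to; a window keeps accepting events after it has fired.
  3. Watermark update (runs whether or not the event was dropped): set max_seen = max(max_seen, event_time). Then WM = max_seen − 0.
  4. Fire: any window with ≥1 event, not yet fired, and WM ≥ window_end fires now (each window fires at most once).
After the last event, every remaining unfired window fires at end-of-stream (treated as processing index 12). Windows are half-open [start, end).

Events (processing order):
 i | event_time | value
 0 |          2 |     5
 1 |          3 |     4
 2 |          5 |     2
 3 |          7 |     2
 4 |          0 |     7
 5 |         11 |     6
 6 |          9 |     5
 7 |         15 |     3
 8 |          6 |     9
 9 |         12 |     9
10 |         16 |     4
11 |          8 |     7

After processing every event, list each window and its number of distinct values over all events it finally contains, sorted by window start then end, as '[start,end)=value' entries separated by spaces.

[0,5)=2 [5,10)=2 [10,15)=2 [15,20)=2

i=0 t=2 v=5: → [0,5); WM=2
i=1 t=3 v=4: → [0,5); WM=3
i=2 t=5 v=2: → [5,10); WM=5; [0,5) fires=2
i=3 t=7 v=2: → [5,10); WM=7
i=4 t=0 v=7: DROP (t<7-3); WM=7
i=5 t=11 v=6: → [10,15); WM=11; [5,10) fires=1
i=6 t=9 v=5: → [5,10); WM=11
i=7 t=15 v=3: → [15,20); WM=15; [10,15) fires=1
i=8 t=6 v=9: DROP (t<15-3); WM=15
i=9 t=12 v=9: → [10,15); WM=15
i=10 t=16 v=4: → [15,20); WM=16
i=11 t=8 v=7: DROP (t<16-3); WM=16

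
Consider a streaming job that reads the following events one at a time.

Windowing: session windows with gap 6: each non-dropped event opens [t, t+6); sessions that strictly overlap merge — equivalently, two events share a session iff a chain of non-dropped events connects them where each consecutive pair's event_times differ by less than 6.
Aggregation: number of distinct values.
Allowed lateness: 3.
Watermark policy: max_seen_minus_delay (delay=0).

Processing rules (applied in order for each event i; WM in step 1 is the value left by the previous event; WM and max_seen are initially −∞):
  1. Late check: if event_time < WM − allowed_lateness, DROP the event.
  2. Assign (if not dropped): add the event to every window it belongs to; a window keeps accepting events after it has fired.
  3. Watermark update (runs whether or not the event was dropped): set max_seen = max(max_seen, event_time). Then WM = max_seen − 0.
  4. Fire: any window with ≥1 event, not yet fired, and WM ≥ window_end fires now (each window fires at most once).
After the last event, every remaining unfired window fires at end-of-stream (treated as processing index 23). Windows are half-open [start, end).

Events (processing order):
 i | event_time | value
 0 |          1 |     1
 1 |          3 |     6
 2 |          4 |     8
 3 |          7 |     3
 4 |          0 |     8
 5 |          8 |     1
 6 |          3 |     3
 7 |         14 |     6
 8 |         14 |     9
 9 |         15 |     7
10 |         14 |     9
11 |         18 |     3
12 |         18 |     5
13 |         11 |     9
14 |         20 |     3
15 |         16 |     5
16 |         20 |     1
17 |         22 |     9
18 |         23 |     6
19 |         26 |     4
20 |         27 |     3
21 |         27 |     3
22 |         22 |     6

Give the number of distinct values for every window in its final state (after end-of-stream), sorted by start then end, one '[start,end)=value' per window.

[1,14)=4 [14,33)=7

i=0 t=1 v=1: → [1,7); WM=1
i=1 t=3 v=6: → [1,9); WM=3
i=2 t=4 v=8: → [1,10); WM=4
i=3 t=7 v=3: → [1,13); WM=7
i=4 t=0 v=8: DROP (t<7-3); WM=7
i=5 t=8 v=1: → [1,14); WM=8
i=6 t=3 v=3: DROP (t<8-3); WM=8
i=7 t=14 v=6: → [14,20); WM=14
i=8 t=14 v=9: → [14,20); WM=14
i=9 t=15 v=7: → [14,21); WM=15
i=10 t=14 v=9: → [14,21); WM=15
i=11 t=18 v=3: → [14,24); WM=18
i=12 t=18 v=5: → [14,24); WM=18
i=13 t=11 v=9: DROP (t<18-3); WM=18
i=14 t=20 v=3: → [14,26); WM=20
i=15 t=16 v=5: DROP (t<20-3); WM=20
i=16 t=20 v=1: → [14,26); WM=20
i=17 t=22 v=9: → [14,28); WM=22
i=18 t=23 v=6: → [14,29); WM=23
i=19 t=26 v=4: → [14,32); WM=26
i=20 t=27 v=3: → [14,33); WM=27
i=21 t=27 v=3: → [14,33); WM=27
i=22 t=22 v=6: DROP (t<27-3); WM=27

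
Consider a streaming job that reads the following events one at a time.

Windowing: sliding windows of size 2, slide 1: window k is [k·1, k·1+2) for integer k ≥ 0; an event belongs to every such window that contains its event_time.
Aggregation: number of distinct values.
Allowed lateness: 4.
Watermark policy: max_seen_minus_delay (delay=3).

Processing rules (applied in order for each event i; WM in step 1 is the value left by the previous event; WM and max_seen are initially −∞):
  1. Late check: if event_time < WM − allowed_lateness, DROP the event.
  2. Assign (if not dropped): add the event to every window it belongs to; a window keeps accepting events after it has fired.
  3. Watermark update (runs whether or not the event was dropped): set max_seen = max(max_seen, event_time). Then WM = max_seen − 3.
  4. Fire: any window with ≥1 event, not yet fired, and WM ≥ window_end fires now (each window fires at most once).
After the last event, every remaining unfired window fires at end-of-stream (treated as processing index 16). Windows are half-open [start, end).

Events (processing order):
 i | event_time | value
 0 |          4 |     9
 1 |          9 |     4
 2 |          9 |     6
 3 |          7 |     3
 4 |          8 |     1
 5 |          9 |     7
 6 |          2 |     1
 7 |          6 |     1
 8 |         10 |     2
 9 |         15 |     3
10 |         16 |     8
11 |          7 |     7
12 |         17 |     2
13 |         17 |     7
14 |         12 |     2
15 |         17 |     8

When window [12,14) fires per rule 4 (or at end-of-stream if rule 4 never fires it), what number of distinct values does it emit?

i=0 t=4 v=9: → [4,6),[3,5); WM=1
i=1 t=9 v=4: → [9,11),[8,10); WM=6; [3,5) fires=1 [4,6) fires=1
i=2 t=9 v=6: → [9,11),[8,10); WM=6
i=3 t=7 v=3: → [7,9),[6,8); WM=6
i=4 t=8 v=1: → [8,10),[7,9); WM=6
i=5 t=9 v=7: → [9,11),[8,10); WM=6
i=6 t=2 v=1: → [2,4),[1,3); WM=6; [1,3) fires=1 [2,4) fires=1
i=7 t=6 v=1: → [6,8),[5,7); WM=6
i=8 t=10 v=2: → [10,12),[9,11); WM=7; [5,7) fires=1
i=9 t=15 v=3: → [15,17),[14,16); WM=12; [6,8) fires=2 [7,9) fires=2 [8,10) fires=4 [9,11) fires=4 [10,12) fires=1
i=10 t=16 v=8: → [16,18),[15,17); WM=13
i=11 t=7 v=7: DROP (t<13-4); WM=13
i=12 t=17 v=2: → [17,19),[16,18); WM=14
i=13 t=17 v=7: → [17,19),[16,18); WM=14
i=14 t=12 v=2: → [12,14),[11,13); WM=14; [11,13) fires=1 [12,14) fires=1
i=15 t=17 v=8: → [17,19),[16,18); WM=14

1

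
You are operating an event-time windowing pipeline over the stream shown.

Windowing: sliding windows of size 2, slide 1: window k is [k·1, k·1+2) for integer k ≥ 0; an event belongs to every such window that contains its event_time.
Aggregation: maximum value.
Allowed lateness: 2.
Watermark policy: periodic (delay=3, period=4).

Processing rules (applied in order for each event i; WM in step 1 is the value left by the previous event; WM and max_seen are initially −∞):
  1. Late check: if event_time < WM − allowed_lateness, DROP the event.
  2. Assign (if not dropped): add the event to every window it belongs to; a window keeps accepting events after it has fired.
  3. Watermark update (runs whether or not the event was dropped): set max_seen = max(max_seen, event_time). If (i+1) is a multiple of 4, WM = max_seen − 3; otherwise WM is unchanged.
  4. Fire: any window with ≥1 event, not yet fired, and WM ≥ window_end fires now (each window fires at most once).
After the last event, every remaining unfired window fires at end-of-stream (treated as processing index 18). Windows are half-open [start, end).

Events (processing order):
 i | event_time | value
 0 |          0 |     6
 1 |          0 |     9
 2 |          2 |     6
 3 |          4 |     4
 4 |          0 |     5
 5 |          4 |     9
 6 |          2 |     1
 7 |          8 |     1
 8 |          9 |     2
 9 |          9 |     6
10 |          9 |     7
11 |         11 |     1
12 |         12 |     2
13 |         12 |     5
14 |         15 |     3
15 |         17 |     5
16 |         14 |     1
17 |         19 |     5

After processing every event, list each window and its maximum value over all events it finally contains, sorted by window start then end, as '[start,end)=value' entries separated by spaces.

i=0 t=0 v=6: → [0,2); WM=−∞
i=1 t=0 v=9: → [0,2); WM=−∞
i=2 t=2 v=6: → [2,4),[1,3); WM=−∞
i=3 t=4 v=4: → [4,6),[3,5); WM=1
i=4 t=0 v=5: → [0,2); WM=1
i=5 t=4 v=9: → [4,6),[3,5); WM=1
i=6 t=2 v=1: → [2,4),[1,3); WM=1
i=7 t=8 v=1: → [8,10),[7,9); WM=5; [0,2) fires=9 [1,3) fires=6 [2,4) fires=6 [3,5) fires=9
i=8 t=9 v=2: → [9,11),[8,10); WM=5
i=9 t=9 v=6: → [9,11),[8,10); WM=5
i=10 t=9 v=7: → [9,11),[8,10); WM=5
i=11 t=11 v=1: → [11,13),[10,12); WM=8; [4,6) fires=9
i=12 t=12 v=2: → [12,14),[11,13); WM=8
i=13 t=12 v=5: → [12,14),[11,13); WM=8
i=14 t=15 v=3: → [15,17),[14,16); WM=8
i=15 t=17 v=5: → [17,19),[16,18); WM=14; [7,9) fires=1 [8,10) fires=7 [9,11) fires=7 [10,12) fires=1 [11,13) fires=5 [12,14) fires=5
i=16 t=14 v=1: → [14,16),[13,15); WM=14
i=17 t=19 v=5: → [19,21),[18,20); WM=14

[0,2)=9 [1,3)=6 [2,4)=6 [3,5)=9 [4,6)=9 [7,9)=1 [8,10)=7 [9,11)=7 [10,12)=1 [11,13)=5 [12,14)=5 [13,15)=1 [14,16)=3 [15,17)=3 [16,18)=5 [17,19)=5 [18,20)=5 [19,21)=5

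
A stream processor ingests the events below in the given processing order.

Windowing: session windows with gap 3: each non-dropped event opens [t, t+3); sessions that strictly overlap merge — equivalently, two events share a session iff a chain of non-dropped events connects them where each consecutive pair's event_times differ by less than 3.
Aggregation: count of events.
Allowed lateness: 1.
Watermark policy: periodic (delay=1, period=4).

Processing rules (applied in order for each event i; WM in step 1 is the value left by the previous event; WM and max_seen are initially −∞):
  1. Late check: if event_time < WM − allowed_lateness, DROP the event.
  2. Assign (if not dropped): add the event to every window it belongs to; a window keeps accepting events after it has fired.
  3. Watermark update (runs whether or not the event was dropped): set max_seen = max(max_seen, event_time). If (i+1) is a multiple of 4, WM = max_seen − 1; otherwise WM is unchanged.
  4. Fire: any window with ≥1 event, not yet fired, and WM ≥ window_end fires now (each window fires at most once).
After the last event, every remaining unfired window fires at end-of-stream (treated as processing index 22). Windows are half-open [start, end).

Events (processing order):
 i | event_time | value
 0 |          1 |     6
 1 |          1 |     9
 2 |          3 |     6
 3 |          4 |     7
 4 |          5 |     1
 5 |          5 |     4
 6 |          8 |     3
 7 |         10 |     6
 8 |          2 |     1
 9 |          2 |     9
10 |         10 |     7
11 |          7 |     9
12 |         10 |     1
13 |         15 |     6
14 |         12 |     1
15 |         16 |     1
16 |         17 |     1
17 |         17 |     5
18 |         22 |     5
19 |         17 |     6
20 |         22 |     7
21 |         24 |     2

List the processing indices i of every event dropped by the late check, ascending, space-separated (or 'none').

i=0 t=1 v=6: → [1,4); WM=−∞
i=1 t=1 v=9: → [1,4); WM=−∞
i=2 t=3 v=6: → [1,6); WM=−∞
i=3 t=4 v=7: → [1,7); WM=3
i=4 t=5 v=1: → [1,8); WM=3
i=5 t=5 v=4: → [1,8); WM=3
i=6 t=8 v=3: → [8,11); WM=3
i=7 t=10 v=6: → [8,13); WM=9
i=8 t=2 v=1: DROP (t<9-1); WM=9
i=9 t=2 v=9: DROP (t<9-1); WM=9
i=10 t=10 v=7: → [8,13); WM=9
i=11 t=7 v=9: DROP (t<9-1); WM=9
i=12 t=10 v=1: → [8,13); WM=9
i=13 t=15 v=6: → [15,18); WM=9
i=14 t=12 v=1: → [8,15); WM=9
i=15 t=16 v=1: → [15,19); WM=15
i=16 t=17 v=1: → [15,20); WM=15
i=17 t=17 v=5: → [15,20); WM=15
i=18 t=22 v=5: → [22,25); WM=15
i=19 t=17 v=6: → [15,20); WM=21
i=20 t=22 v=7: → [22,25); WM=21
i=21 t=24 v=2: → [22,27); WM=21

8 9 11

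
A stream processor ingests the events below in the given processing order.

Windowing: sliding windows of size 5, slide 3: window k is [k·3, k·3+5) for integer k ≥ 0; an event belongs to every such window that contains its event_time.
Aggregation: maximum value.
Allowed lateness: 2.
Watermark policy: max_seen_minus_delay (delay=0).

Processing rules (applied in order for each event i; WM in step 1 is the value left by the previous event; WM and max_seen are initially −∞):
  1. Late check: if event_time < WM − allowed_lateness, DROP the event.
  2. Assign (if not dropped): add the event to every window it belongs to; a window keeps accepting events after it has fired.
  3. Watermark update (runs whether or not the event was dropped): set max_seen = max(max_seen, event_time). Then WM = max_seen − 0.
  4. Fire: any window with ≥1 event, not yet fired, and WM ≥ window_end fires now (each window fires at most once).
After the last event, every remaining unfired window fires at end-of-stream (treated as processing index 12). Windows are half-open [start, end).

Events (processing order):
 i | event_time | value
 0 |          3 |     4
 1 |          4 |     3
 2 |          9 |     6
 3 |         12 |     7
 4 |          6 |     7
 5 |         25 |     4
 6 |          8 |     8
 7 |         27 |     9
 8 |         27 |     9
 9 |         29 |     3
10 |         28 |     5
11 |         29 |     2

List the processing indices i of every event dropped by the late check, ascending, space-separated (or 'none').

4 6

i=0 t=3 v=4: → [3,8),[0,5); WM=3
i=1 t=4 v=3: → [3,8),[0,5); WM=4
i=2 t=9 v=6: → [9,14),[6,11); WM=9; [0,5) fires=4 [3,8) fires=4
i=3 t=12 v=7: → [12,17),[9,14); WM=12; [6,11) fires=6
i=4 t=6 v=7: DROP (t<12-2); WM=12
i=5 t=25 v=4: → [24,29),[21,26); WM=25; [9,14) fires=7 [12,17) fires=7
i=6 t=8 v=8: DROP (t<25-2); WM=25
i=7 t=27 v=9: → [27,32),[24,29); WM=27; [21,26) fires=4
i=8 t=27 v=9: → [27,32),[24,29); WM=27
i=9 t=29 v=3: → [27,32); WM=29; [24,29) fires=9
i=10 t=28 v=5: → [27,32),[24,29); WM=29
i=11 t=29 v=2: → [27,32); WM=29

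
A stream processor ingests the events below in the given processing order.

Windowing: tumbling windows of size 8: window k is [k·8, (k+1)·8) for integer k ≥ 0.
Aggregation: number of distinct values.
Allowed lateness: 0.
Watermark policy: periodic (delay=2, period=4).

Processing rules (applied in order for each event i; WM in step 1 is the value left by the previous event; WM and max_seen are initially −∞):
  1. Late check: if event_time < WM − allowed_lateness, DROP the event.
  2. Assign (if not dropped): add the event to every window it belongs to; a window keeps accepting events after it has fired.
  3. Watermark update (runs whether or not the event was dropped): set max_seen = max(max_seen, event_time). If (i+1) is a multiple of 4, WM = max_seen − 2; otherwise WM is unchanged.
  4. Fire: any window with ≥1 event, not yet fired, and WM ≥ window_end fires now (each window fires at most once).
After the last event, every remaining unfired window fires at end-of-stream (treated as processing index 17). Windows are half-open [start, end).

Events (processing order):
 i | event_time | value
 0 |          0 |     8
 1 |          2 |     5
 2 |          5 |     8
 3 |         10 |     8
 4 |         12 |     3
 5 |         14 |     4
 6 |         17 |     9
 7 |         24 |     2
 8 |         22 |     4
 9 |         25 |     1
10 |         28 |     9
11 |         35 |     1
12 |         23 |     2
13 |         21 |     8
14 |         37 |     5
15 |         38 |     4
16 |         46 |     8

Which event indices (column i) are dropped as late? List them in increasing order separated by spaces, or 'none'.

12 13

i=0 t=0 v=8: → [0,8); WM=−∞
i=1 t=2 v=5: → [0,8); WM=−∞
i=2 t=5 v=8: → [0,8); WM=−∞
i=3 t=10 v=8: → [8,16); WM=8; [0,8) fires=2
i=4 t=12 v=3: → [8,16); WM=8
i=5 t=14 v=4: → [8,16); WM=8
i=6 t=17 v=9: → [16,24); WM=8
i=7 t=24 v=2: → [24,32); WM=22; [8,16) fires=3
i=8 t=22 v=4: → [16,24); WM=22
i=9 t=25 v=1: → [24,32); WM=22
i=10 t=28 v=9: → [24,32); WM=22
i=11 t=35 v=1: → [32,40); WM=33; [16,24) fires=2 [24,32) fires=3
i=12 t=23 v=2: DROP (t<33-0); WM=33
i=13 t=21 v=8: DROP (t<33-0); WM=33
i=14 t=37 v=5: → [32,40); WM=33
i=15 t=38 v=4: → [32,40); WM=36
i=16 t=46 v=8: → [40,48); WM=36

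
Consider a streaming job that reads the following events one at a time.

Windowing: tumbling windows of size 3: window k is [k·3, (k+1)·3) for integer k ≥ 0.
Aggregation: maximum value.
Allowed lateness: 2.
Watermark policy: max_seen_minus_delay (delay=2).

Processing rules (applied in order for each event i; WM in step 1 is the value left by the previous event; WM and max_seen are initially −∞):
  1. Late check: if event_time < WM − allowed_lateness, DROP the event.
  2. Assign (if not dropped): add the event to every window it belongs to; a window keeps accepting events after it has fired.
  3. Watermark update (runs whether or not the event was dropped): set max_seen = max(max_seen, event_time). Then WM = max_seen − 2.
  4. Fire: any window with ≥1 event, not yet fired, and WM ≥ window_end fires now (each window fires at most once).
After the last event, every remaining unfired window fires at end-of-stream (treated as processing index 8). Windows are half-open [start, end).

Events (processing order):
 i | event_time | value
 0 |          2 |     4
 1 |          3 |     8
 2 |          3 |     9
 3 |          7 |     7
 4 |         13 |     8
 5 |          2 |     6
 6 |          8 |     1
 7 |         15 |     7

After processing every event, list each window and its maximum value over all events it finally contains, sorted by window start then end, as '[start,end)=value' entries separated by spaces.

i=0 t=2 v=4: → [0,3); WM=0
i=1 t=3 v=8: → [3,6); WM=1
i=2 t=3 v=9: → [3,6); WM=1
i=3 t=7 v=7: → [6,9); WM=5; [0,3) fires=4
i=4 t=13 v=8: → [12,15); WM=11; [3,6) fires=9 [6,9) fires=7
i=5 t=2 v=6: DROP (t<11-2); WM=11
i=6 t=8 v=1: DROP (t<11-2); WM=11
i=7 t=15 v=7: → [15,18); WM=13

[0,3)=4 [3,6)=9 [6,9)=7 [12,15)=8 [15,18)=7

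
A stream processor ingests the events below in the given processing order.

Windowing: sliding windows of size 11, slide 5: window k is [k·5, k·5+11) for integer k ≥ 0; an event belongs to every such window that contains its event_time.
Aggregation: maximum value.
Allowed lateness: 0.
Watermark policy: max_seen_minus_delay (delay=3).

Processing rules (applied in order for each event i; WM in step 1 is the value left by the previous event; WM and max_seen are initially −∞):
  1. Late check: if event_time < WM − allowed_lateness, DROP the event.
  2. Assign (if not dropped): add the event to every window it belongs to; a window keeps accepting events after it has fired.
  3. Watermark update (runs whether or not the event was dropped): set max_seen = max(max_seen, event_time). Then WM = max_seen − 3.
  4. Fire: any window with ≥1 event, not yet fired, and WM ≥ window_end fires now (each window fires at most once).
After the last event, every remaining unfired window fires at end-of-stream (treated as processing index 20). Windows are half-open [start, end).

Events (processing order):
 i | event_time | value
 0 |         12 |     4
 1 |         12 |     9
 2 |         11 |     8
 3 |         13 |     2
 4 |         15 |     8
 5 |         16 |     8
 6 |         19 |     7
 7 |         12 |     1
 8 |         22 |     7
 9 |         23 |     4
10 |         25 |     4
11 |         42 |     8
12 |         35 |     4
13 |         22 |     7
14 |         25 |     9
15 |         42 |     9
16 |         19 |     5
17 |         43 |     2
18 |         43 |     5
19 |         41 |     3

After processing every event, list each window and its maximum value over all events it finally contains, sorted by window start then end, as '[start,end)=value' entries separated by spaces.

[5,16)=9 [10,21)=9 [15,26)=8 [20,31)=7 [25,36)=4 [35,46)=9 [40,51)=9

i=0 t=12 v=4: → [10,21),[5,16); WM=9
i=1 t=12 v=9: → [10,21),[5,16); WM=9
i=2 t=11 v=8: → [10,21),[5,16); WM=9
i=3 t=13 v=2: → [10,21),[5,16); WM=10
i=4 t=15 v=8: → [15,26),[10,21),[5,16); WM=12
i=5 t=16 v=8: → [15,26),[10,21); WM=13
i=6 t=19 v=7: → [15,26),[10,21); WM=16; [5,16) fires=9
i=7 t=12 v=1: DROP (t<16-0); WM=16
i=8 t=22 v=7: → [20,31),[15,26); WM=19
i=9 t=23 v=4: → [20,31),[15,26); WM=20
i=10 t=25 v=4: → [25,36),[20,31),[15,26); WM=22; [10,21) fires=9
i=11 t=42 v=8: → [40,51),[35,46); WM=39; [15,26) fires=8 [20,31) fires=7 [25,36) fires=4
i=12 t=35 v=4: DROP (t<39-0); WM=39
i=13 t=22 v=7: DROP (t<39-0); WM=39
i=14 t=25 v=9: DROP (t<39-0); WM=39
i=15 t=42 v=9: → [40,51),[35,46); WM=39
i=16 t=19 v=5: DROP (t<39-0); WM=39
i=17 t=43 v=2: → [40,51),[35,46); WM=40
i=18 t=43 v=5: → [40,51),[35,46); WM=40
i=19 t=41 v=3: → [40,51),[35,46); WM=40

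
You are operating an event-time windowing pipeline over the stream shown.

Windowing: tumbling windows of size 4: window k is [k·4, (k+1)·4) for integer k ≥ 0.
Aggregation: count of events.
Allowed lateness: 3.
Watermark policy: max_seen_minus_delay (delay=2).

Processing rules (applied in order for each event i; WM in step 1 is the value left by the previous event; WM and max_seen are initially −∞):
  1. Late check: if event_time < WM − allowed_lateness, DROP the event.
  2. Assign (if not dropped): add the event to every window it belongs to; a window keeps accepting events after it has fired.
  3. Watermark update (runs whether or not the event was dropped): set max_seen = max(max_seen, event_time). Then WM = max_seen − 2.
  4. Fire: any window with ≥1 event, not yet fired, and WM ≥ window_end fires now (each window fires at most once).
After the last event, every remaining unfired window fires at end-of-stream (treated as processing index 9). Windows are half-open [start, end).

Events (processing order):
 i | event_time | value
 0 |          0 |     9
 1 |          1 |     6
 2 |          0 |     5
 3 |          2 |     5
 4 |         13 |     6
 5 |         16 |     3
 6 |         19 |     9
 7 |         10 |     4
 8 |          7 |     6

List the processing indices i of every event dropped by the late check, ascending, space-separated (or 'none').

7 8

i=0 t=0 v=9: → [0,4); WM=-2
i=1 t=1 v=6: → [0,4); WM=-1
i=2 t=0 v=5: → [0,4); WM=-1
i=3 t=2 v=5: → [0,4); WM=0
i=4 t=13 v=6: → [12,16); WM=11; [0,4) fires=4
i=5 t=16 v=3: → [16,20); WM=14
i=6 t=19 v=9: → [16,20); WM=17; [12,16) fires=1
i=7 t=10 v=4: DROP (t<17-3); WM=17
i=8 t=7 v=6: DROP (t<17-3); WM=17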